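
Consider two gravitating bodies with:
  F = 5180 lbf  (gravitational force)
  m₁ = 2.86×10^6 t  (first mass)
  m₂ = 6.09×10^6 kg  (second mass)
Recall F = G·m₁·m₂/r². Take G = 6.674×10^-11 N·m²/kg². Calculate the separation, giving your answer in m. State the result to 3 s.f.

7.10 m

From Newton's law of gravitation: r = √(G·m₁m₂/F).
F = 5180 lbf = 23042 N; m₁ = 2.86×10^6 t = 2.860×10^9 kg; m₂ = 6.09×10^6 kg; G = 6.674×10^-11 N·m²/kg².
r = 7.103 m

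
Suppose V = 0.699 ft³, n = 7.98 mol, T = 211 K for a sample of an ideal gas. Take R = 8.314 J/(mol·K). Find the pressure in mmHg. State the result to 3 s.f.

5300 mmHg

Directly: P = nRT/V.
V = 0.699 ft³ = 0.01979 m³; n = 7.98 mol; T = 211 K; R = 8.314 J/(mol·K).
P = 7.073×10^5 Pa  (the unit combination reduces to kg/(m·s²) = Pa)
7.073×10^5 Pa × (1 mmHg / 133.3 Pa) = 5305 mmHg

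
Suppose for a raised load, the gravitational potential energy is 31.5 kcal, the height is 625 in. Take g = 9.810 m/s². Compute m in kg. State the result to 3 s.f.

Rearranging PE = m·g·h for m: m = PE/(g·h).
PE = 31.5 kcal = 1.318×10^5 J; h = 625 in = 15.88 m; g = 9.810 m/s².
m = 846.3 kg

846 kg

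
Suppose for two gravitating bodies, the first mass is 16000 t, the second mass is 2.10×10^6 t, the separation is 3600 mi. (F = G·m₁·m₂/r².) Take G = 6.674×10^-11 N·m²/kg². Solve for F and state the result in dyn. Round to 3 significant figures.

From Newton's law of gravitation: F = Gm₁m₂/r².
m₁ = 16000 t = 1.600×10^7 kg; m₂ = 2.10×10^6 t = 2.100×10^9 kg; r = 3600 mi = 5.794×10^6 m; G = 6.674×10^-11 N·m²/kg².
F = 6.681×10^-8 N  (the unit combination reduces to kg·m/s² = N)
6.681×10^-8 N × (1 dyn / 1.000×10^-5 N) = 0.006681 dyn

0.00668 dyn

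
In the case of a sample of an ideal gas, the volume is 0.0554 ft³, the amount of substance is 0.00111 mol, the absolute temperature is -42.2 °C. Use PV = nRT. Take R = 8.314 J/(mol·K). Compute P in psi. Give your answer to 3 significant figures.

0.197 psi

From the ideal-gas law: P = nRT/V.
V = 0.0554 ft³ = 0.001569 m³; n = 0.00111 mol; T = -42.2 °C = 230.9 K; R = 8.314 J/(mol·K).
P = 1359 Pa
1359 Pa × (1 psi / 6895 Pa) = 0.1971 psi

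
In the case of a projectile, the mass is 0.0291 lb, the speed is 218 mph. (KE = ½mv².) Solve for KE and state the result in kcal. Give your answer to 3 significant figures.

0.0150 kcal

Directly: KE = ½mv².
m = 0.0291 lb = 0.01320 kg; v = 218 mph = 97.45 m/s.
KE = 62.68 J  (the unit combination reduces to kg·m²/s² = J)
62.68 J × (1 kcal / 4184 J) = 0.01498 kcal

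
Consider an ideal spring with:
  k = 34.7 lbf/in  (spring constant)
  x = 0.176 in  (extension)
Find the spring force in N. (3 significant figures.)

27.2 N

From Hooke's law: F = kx.
k = 34.7 lbf/in = 6077 N/m; x = 0.176 in = 0.004470 m.
F = 27.17 N  (the unit combination reduces to kg·m/s² = N)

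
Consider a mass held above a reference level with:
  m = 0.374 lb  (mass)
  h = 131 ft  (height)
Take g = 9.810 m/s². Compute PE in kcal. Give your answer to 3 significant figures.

0.0159 kcal

PE is given directly by: PE = mgh.
m = 0.374 lb = 0.1696 kg; h = 131 ft = 39.93 m; g = 9.810 m/s².
PE = 66.45 J
66.45 J × (1 kcal / 4184 J) = 0.01588 kcal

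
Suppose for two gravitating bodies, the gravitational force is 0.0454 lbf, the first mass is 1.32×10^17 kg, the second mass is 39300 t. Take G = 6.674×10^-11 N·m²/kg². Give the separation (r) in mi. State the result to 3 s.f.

25700 mi

Rearranging F = G·m₁·m₂/r² for r: r = √(G·m₁m₂/F).
F = 0.0454 lbf = 0.2019 N; m₁ = 1.32×10^17 kg; m₂ = 39300 t = 3.930×10^7 kg; G = 6.674×10^-11 N·m²/kg².
r = 4.141×10^7 m
4.141×10^7 m × (1 mi / 1609 m) = 25728 mi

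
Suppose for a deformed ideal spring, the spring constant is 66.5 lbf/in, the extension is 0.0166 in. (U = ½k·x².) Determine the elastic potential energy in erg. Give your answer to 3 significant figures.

10400 erg

Directly: U = ½kx².
k = 66.5 lbf/in = 11646 N/m; x = 0.0166 in = 4.216×10^-4 m.
U = 0.001035 J
0.001035 J × (1 erg / 1.000×10^-7 J) = 10352 erg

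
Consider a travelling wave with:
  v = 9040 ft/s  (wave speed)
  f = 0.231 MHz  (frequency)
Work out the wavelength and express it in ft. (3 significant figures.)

0.0391 ft

Rearranging v = f·λ for λ: λ = v/f.
v = 9040 ft/s = 2755 m/s; f = 0.231 MHz = 2.310×10^5 Hz.
λ = 0.01193 m
0.01193 m × (1 ft / 0.3048 m) = 0.03913 ft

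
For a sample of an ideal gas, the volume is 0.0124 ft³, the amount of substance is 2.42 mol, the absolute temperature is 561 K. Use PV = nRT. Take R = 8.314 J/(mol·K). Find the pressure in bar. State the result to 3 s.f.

321 bar

From the ideal-gas law: P = nRT/V.
V = 0.0124 ft³ = 3.511×10^-4 m³; n = 2.42 mol; T = 561 K; R = 8.314 J/(mol·K).
P = 3.215×10^7 Pa  (the unit combination reduces to kg/(m·s²) = Pa)
3.215×10^7 Pa × (1 bar / 1.000×10^5 Pa) = 321.5 bar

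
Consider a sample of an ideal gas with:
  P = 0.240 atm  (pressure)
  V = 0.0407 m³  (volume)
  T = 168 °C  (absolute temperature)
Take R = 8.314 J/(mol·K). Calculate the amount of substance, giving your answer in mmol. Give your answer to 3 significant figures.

270 mmol

From the ideal-gas law: n = PV/(RT).
P = 0.240 atm = 24318 Pa; V = 0.0407 m³; T = 168 °C = 441.1 K; R = 8.314 J/(mol·K).
n = 0.2699 mol
0.2699 mol × (1 mmol / 0.001000 mol) = 269.9 mmol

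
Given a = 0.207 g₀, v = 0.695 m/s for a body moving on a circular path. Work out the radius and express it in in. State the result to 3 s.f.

Rearranging: r = v²/a.
a = 0.207 g₀ = 2.030 m/s²; v = 0.695 m/s.
r = 0.2379 m
0.2379 m × (1 in / 0.02540 m) = 9.368 in

9.37 in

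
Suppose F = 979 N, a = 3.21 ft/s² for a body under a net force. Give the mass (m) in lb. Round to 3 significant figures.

2210 lb

Solving F = m·a for m: m = F/a.
F = 979 N; a = 3.21 ft/s² = 0.9784 m/s².
m = 1001 kg
1001 kg × (1 lb / 0.4536 kg) = 2206 lb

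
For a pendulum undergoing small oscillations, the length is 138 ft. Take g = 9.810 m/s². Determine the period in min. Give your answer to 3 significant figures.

0.217 min

T is given directly by: T = 2π√(L/g).
L = 138 ft = 42.06 m; g = 9.810 m/s².
T = 13.01 s
13.01 s × (1 min / 60.00 s) = 0.2168 min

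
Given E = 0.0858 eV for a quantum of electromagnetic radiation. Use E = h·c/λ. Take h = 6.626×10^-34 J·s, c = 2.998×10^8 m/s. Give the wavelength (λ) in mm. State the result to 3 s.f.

Rearranging E = h·c/λ for λ: λ = hc/E.
E = 0.0858 eV = 1.375×10^-20 J; h = 6.626×10^-34 J·s; c = 2.998×10^8 m/s.
λ = 1.445×10^-5 m
1.445×10^-5 m × (1 mm / 0.001000 m) = 0.01445 mm

0.0145 mm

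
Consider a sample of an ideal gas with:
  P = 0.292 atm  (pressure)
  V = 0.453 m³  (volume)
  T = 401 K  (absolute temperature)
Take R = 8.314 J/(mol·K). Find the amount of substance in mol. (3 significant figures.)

4.02 mol

From the ideal-gas law: n = PV/(RT).
P = 0.292 atm = 29587 Pa; V = 0.453 m³; T = 401 K; R = 8.314 J/(mol·K).
n = 4.020 mol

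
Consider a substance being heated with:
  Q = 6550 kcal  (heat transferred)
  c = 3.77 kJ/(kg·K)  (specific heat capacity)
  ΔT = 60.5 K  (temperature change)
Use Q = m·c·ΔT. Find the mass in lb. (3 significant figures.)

Rearranging: m = Q/(c·ΔT).
Q = 6550 kcal = 2.741×10^7 J; c = 3.77 kJ/(kg·K) = 3770 J/(kg·K); ΔT = 60.5 K.
m = 120.2 kg
120.2 kg × (1 lb / 0.4536 kg) = 264.9 lb

265 lb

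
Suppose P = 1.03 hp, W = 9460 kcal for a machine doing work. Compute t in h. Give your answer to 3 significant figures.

Rearranging P = W/t for t: t = W/P.
P = 1.03 hp = 768.1 W; W = 9460 kcal = 3.958×10^7 J.
t = 51533 s
51533 s × (1 h / 3600 s) = 14.31 h

14.3 h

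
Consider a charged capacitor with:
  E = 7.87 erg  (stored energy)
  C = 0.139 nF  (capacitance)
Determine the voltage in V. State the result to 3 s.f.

106 V

Rearranging E = ½C·V² for V: V = √(2E/C).
E = 7.87 erg = 7.870×10^-7 J; C = 0.139 nF = 1.390×10^-10 F.
V = 106.4 V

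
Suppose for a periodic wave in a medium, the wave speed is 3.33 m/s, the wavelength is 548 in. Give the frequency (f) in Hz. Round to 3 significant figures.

0.239 Hz

Rearranging: f = v/λ.
v = 3.33 m/s; λ = 548 in = 13.92 m.
f = 0.2392 Hz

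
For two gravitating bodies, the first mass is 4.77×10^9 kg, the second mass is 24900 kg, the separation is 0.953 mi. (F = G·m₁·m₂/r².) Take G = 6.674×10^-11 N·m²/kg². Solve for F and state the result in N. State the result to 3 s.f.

0.00337 N

From Newton's law of gravitation: F = Gm₁m₂/r².
m₁ = 4.77×10^9 kg; m₂ = 24900 kg; r = 0.953 mi = 1534 m; G = 6.674×10^-11 N·m²/kg².
F = 0.003370 N  (the unit combination reduces to kg·m/s² = N)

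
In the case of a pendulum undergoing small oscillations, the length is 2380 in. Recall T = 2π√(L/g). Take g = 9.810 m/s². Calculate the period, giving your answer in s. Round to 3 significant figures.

T is given directly by: T = 2π√(L/g).
L = 2380 in = 60.45 m; g = 9.810 m/s².
T = 15.60 s

15.6 s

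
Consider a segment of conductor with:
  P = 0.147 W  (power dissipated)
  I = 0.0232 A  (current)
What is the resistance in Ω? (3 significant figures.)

273 Ω

Solving P = I²R for R: R = P/I².
P = 0.147 W; I = 0.0232 A.
R = 273.1 Ω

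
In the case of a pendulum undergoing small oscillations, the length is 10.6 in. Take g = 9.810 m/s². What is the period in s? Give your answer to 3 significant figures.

T is given directly by: T = 2π√(L/g).
L = 10.6 in = 0.2692 m; g = 9.810 m/s².
T = 1.041 s

1.04 s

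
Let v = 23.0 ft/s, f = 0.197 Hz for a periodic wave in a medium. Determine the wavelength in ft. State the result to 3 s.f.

117 ft

Rearranging v = f·λ for λ: λ = v/f.
v = 23.0 ft/s = 7.010 m/s; f = 0.197 Hz.
λ = 35.59 m
35.59 m × (1 ft / 0.3048 m) = 116.8 ft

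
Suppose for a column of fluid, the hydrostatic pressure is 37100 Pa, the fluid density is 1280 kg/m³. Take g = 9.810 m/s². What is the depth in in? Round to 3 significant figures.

Solving P = ρ·g·h for h: h = P/(ρ·g).
P = 37100 Pa; ρ = 1280 kg/m³; g = 9.810 m/s².
h = 2.955 m
2.955 m × (1 in / 0.02540 m) = 116.3 in

116 in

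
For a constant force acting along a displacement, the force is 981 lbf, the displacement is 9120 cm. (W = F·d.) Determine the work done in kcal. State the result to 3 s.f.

W is given directly by: W = F·d.
F = 981 lbf = 4364 N; d = 9120 cm = 91.20 m.
W = 3.980×10^5 J  (the unit combination reduces to kg·m²/s² = J)
3.980×10^5 J × (1 kcal / 4184 J) = 95.12 kcal

95.1 kcal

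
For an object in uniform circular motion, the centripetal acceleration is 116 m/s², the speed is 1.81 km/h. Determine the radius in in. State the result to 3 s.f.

0.0858 in

Solving a = v²/r for r: r = v²/a.
a = 116 m/s²; v = 1.81 km/h = 0.5028 m/s.
r = 0.002179 m
0.002179 m × (1 in / 0.02540 m) = 0.08579 in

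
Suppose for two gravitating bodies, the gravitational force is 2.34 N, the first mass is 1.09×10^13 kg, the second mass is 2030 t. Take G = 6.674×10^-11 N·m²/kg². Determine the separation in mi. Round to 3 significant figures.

15.6 mi

From Newton's law of gravitation: r = √(G·m₁m₂/F).
F = 2.34 N; m₁ = 1.09×10^13 kg; m₂ = 2030 t = 2.030×10^6 kg; G = 6.674×10^-11 N·m²/kg².
r = 25122 m
25122 m × (1 mi / 1609 m) = 15.61 mi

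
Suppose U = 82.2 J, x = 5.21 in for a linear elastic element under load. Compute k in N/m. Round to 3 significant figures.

9390 N/m

Solving U = ½k·x² for k: k = 2U/x².
U = 82.2 J; x = 5.21 in = 0.1323 m.
k = 9388 N/m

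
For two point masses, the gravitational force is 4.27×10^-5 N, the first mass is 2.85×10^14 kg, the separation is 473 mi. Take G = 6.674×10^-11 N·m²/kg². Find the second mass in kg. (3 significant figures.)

From Newton's law of gravitation: m₂ = F·r²/(G·m₁).
F = 4.27×10^-5 N; m₁ = 2.85×10^14 kg; r = 473 mi = 7.612×10^5 m; G = 6.674×10^-11 N·m²/kg².
m₂ = 1301 kg

1300 kg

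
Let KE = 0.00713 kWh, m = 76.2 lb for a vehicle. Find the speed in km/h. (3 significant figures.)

139 km/h

Rearranging KE = ½mv² for v: v = √(2·KE/m).
KE = 0.00713 kWh = 25668 J; m = 76.2 lb = 34.56 kg.
v = 38.54 m/s
38.54 m/s × (1 km/h / 0.2778 m/s) = 138.7 km/h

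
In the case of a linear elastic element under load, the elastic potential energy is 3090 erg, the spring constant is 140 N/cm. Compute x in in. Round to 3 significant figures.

Solving U = ½k·x² for x: x = √(2U/k).
U = 3090 erg = 3.090×10^-4 J; k = 140 N/cm = 14000 N/m.
x = 2.101×10^-4 m
2.101×10^-4 m × (1 in / 0.02540 m) = 0.008272 in

0.00827 in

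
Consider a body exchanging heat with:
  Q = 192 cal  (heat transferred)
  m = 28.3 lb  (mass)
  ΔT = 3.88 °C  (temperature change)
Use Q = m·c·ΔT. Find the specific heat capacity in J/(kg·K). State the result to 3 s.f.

16.1 J/(kg·K)

Solving Q = m·c·ΔT for c: c = Q/(m·ΔT).
Q = 192 cal = 803.3 J; m = 28.3 lb = 12.84 kg; ΔT = 3.88 °C = 3.880 K.
c = 16.13 J/(kg·K)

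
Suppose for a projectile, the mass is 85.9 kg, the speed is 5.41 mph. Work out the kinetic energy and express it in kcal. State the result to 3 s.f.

KE is given directly by: KE = ½mv².
m = 85.9 kg; v = 5.41 mph = 2.418 m/s.
KE = 251.2 J
251.2 J × (1 kcal / 4184 J) = 0.06004 kcal

0.0600 kcal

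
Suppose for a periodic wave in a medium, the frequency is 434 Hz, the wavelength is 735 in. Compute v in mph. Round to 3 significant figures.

18100 mph

v is given directly by: v = fλ.
f = 434 Hz; λ = 735 in = 18.67 m.
v = 8102 m/s
8102 m/s × (1 mph / 0.4470 m/s) = 18124 mph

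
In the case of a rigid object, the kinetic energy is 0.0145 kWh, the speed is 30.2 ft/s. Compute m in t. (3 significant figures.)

Solving KE = ½mv² for m: m = 2·KE/v².
KE = 0.0145 kWh = 52200 J; v = 30.2 ft/s = 9.205 m/s.
m = 1232 kg
1232 kg × (1 t / 1000 kg) = 1.232 t

1.23 t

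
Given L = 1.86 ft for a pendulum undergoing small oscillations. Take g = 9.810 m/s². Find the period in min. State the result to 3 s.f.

T is given directly by: T = 2π√(L/g).
L = 1.86 ft = 0.5669 m; g = 9.810 m/s².
T = 1.510 s
1.510 s × (1 min / 60.00 s) = 0.02517 min

0.0252 min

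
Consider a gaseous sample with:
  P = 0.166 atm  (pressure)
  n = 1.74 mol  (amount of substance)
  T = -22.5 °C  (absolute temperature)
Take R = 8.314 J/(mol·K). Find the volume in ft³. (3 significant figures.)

7.61 ft³

Rearranging: V = nRT/P.
P = 0.166 atm = 16820 Pa; n = 1.74 mol; T = -22.5 °C = 250.6 K; R = 8.314 J/(mol·K).
V = 0.2156 m³
0.2156 m³ × (1 ft³ / 0.02832 m³) = 7.613 ft³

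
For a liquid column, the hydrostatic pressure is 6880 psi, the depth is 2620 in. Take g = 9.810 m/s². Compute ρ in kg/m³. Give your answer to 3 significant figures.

Rearranging P = ρ·g·h for ρ: ρ = P/(g·h).
P = 6880 psi = 4.744×10^7 Pa; h = 2620 in = 66.55 m; g = 9.810 m/s².
ρ = 72661 kg/m³

72700 kg/m³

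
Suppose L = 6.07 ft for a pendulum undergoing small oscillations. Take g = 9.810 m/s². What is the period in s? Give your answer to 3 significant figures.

T is given directly by: T = 2π√(L/g).
L = 6.07 ft = 1.850 m; g = 9.810 m/s².
T = 2.729 s

2.73 s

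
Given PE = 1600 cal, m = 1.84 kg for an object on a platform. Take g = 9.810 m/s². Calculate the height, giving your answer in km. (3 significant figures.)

Rearranging: h = PE/(m·g).
PE = 1600 cal = 6694 J; m = 1.84 kg; g = 9.810 m/s².
h = 370.9 m
370.9 m × (1 km / 1000 m) = 0.3709 km

0.371 km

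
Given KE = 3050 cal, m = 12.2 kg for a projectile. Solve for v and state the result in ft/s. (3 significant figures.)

150 ft/s

Rearranging KE = ½mv² for v: v = √(2·KE/m).
KE = 3050 cal = 12761 J; m = 12.2 kg.
v = 45.74 m/s
45.74 m/s × (1 ft/s / 0.3048 m/s) = 150.1 ft/s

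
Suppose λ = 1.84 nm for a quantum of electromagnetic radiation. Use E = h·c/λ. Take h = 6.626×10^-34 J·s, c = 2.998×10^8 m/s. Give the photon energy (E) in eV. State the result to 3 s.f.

Directly: E = hc/λ.
λ = 1.84 nm = 1.840×10^-9 m; h = 6.626×10^-34 J·s; c = 2.998×10^8 m/s.
E = 1.080×10^-16 J  (the unit combination reduces to kg·m²/s² = J)
1.080×10^-16 J × (1 eV / 1.602×10^-19 J) = 673.8 eV

674 eV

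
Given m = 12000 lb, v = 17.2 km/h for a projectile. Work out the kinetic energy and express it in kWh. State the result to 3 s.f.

KE is given directly by: KE = ½mv².
m = 12000 lb = 5443 kg; v = 17.2 km/h = 4.778 m/s.
KE = 62125 J
62125 J × (1 kWh / 3.600×10^6 J) = 0.01726 kWh

0.0173 kWh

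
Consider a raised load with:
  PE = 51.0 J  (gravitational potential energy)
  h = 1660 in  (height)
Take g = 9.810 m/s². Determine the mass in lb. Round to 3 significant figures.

0.272 lb

Solving PE = m·g·h for m: m = PE/(g·h).
PE = 51.0 J; h = 1660 in = 42.16 m; g = 9.810 m/s².
m = 0.1233 kg
0.1233 kg × (1 lb / 0.4536 kg) = 0.2718 lb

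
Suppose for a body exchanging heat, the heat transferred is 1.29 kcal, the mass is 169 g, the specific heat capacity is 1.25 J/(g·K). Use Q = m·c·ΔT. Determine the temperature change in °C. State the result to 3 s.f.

25.5 °C

Rearranging: ΔT = Q/(m·c).
Q = 1.29 kcal = 5397 J; m = 169 g = 0.1690 kg; c = 1.25 J/(g·K) = 1250 J/(kg·K).
ΔT = 25.55 K
Since 1 °C = 1 K, 25.55 °C.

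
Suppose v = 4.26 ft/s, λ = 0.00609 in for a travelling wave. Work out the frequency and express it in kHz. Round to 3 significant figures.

8.39 kHz

Rearranging: f = v/λ.
v = 4.26 ft/s = 1.298 m/s; λ = 0.00609 in = 1.547×10^-4 m.
f = 8394 Hz
8394 Hz × (1 kHz / 1000 Hz) = 8.394 kHz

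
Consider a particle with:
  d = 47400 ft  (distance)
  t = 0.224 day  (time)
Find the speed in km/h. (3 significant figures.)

2.69 km/h

v is given directly by: v = d/t.
d = 47400 ft = 14448 m; t = 0.224 day = 19354 s.
v = 0.7465 m/s
0.7465 m/s × (1 km/h / 0.2778 m/s) = 2.687 km/h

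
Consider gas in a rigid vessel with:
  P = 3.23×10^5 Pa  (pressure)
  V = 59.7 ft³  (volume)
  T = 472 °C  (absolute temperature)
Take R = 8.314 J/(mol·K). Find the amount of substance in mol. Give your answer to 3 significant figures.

88.1 mol

Rearranging PV = nRT for n: n = PV/(RT).
P = 3.23×10^5 Pa; V = 59.7 ft³ = 1.691 m³; T = 472 °C = 745.1 K; R = 8.314 J/(mol·K).
n = 88.14 mol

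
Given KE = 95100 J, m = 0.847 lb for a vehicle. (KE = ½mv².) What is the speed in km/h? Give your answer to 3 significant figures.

2530 km/h

Solving KE = ½mv² for v: v = √(2·KE/m).
KE = 95100 J; m = 0.847 lb = 0.3842 kg.
v = 703.6 m/s
703.6 m/s × (1 km/h / 0.2778 m/s) = 2533 km/h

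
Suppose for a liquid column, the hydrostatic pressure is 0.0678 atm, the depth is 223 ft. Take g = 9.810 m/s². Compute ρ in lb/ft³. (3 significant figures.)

0.643 lb/ft³

Rearranging P = ρ·g·h for ρ: ρ = P/(g·h).
P = 0.0678 atm = 6870 Pa; h = 223 ft = 67.97 m; g = 9.810 m/s².
ρ = 10.30 kg/m³
10.30 kg/m³ × (1 lb/ft³ / 16.02 kg/m³) = 0.6432 lb/ft³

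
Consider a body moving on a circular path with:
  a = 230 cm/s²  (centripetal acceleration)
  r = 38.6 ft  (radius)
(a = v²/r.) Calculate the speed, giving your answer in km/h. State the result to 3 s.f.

18.7 km/h

Solving a = v²/r for v: v = √(a·r).
a = 230 cm/s² = 2.300 m/s²; r = 38.6 ft = 11.77 m.
v = 5.202 m/s
5.202 m/s × (1 km/h / 0.2778 m/s) = 18.73 km/h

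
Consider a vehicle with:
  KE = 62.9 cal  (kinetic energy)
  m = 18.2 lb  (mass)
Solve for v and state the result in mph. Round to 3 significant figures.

17.9 mph

Solving KE = ½mv² for v: v = √(2·KE/m).
KE = 62.9 cal = 263.2 J; m = 18.2 lb = 8.255 kg.
v = 7.985 m/s
7.985 m/s × (1 mph / 0.4470 m/s) = 17.86 mph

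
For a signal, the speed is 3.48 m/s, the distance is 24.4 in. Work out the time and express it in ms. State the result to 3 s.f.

Rearranging v = d/t for t: t = d/v.
v = 3.48 m/s; d = 24.4 in = 0.6198 m.
t = 0.1781 s
0.1781 s × (1 ms / 0.001000 s) = 178.1 ms

178 ms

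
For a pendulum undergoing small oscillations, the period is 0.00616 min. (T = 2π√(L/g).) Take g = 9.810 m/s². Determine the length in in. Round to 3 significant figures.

1.34 in

Solving T = 2π√(L/g) for L: L = g·(T/2π)².
T = 0.00616 min = 0.3696 s; g = 9.810 m/s².
L = 0.03394 m
0.03394 m × (1 in / 0.02540 m) = 1.336 in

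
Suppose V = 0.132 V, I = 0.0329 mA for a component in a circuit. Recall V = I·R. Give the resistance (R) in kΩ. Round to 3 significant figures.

From Ohm's law: R = V/I.
V = 0.132 V; I = 0.0329 mA = 3.290×10^-5 A.
R = 4012 Ω
4012 Ω × (1 kΩ / 1000 Ω) = 4.012 kΩ

4.01 kΩ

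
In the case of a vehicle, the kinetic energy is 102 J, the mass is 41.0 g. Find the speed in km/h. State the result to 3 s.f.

Rearranging KE = ½mv² for v: v = √(2·KE/m).
KE = 102 J; m = 41.0 g = 0.04100 kg.
v = 70.54 m/s
70.54 m/s × (1 km/h / 0.2778 m/s) = 253.9 km/h

254 km/h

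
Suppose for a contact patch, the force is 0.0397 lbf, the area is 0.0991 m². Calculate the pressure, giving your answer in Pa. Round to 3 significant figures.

1.78 Pa

Directly: P = F/A.
F = 0.0397 lbf = 0.1766 N; A = 0.0991 m².
P = 1.782 Pa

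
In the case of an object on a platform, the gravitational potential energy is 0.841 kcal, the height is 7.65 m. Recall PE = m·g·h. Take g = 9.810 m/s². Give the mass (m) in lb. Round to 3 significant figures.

103 lb

Solving PE = m·g·h for m: m = PE/(g·h).
PE = 0.841 kcal = 3519 J; h = 7.65 m; g = 9.810 m/s².
m = 46.89 kg
46.89 kg × (1 lb / 0.4536 kg) = 103.4 lb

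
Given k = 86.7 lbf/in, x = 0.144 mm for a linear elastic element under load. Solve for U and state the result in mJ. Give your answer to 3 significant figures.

0.157 mJ

Directly: U = ½kx².
k = 86.7 lbf/in = 15183 N/m; x = 0.144 mm = 1.440×10^-4 m.
U = 1.574×10^-4 J
1.574×10^-4 J × (1 mJ / 0.001000 J) = 0.1574 mJ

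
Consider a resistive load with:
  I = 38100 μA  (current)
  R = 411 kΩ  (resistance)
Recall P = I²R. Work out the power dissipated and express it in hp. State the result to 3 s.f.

0.800 hp

P is given directly by: P = I²R.
I = 38100 μA = 0.03810 A; R = 411 kΩ = 4.110×10^5 Ω.
P = 596.6 W
596.6 W × (1 hp / 745.7 W) = 0.8001 hp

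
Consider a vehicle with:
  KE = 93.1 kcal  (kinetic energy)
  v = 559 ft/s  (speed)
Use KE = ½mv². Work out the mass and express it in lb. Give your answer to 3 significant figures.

59.2 lb

Rearranging: m = 2·KE/v².
KE = 93.1 kcal = 3.895×10^5 J; v = 559 ft/s = 170.4 m/s.
m = 26.84 kg
26.84 kg × (1 lb / 0.4536 kg) = 59.16 lb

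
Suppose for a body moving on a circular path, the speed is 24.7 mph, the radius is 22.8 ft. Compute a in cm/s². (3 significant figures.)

1750 cm/s²

a is given directly by: a = v²/r.
v = 24.7 mph = 11.04 m/s; r = 22.8 ft = 6.949 m.
a = 17.54 m/s²
17.54 m/s² × (1 cm/s² / 0.01000 m/s²) = 1754 cm/s²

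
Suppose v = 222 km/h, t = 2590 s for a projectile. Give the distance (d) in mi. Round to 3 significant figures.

Rearranging: d = v·t.
v = 222 km/h = 61.67 m/s; t = 2590 s.
d = 1.597×10^5 m
1.597×10^5 m × (1 mi / 1609 m) = 99.24 mi

99.2 mi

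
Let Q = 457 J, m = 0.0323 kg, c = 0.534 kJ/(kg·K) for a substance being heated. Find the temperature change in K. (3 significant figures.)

Rearranging: ΔT = Q/(m·c).
Q = 457 J; m = 0.0323 kg; c = 0.534 kJ/(kg·K) = 534.0 J/(kg·K).
ΔT = 26.50 K

26.5 K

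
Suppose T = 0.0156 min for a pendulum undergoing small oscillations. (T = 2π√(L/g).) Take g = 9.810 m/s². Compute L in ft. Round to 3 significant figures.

0.714 ft

Rearranging T = 2π√(L/g) for L: L = g·(T/2π)².
T = 0.0156 min = 0.9360 s; g = 9.810 m/s².
L = 0.2177 m
0.2177 m × (1 ft / 0.3048 m) = 0.7142 ft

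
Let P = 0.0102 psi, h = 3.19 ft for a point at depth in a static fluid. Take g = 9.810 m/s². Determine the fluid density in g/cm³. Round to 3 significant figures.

Rearranging: ρ = P/(g·h).
P = 0.0102 psi = 70.33 Pa; h = 3.19 ft = 0.9723 m; g = 9.810 m/s².
ρ = 7.373 kg/m³
7.373 kg/m³ × (1 g/cm³ / 1000 kg/m³) = 0.007373 g/cm³

0.00737 g/cm³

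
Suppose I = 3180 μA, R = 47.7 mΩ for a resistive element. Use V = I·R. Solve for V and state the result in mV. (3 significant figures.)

0.152 mV

From Ohm's law: V = IR.
I = 3180 μA = 0.003180 A; R = 47.7 mΩ = 0.04770 Ω.
V = 1.517×10^-4 V  (the unit combination reduces to kg·m²/(A·s³) = V)
1.517×10^-4 V × (1 mV / 0.001000 V) = 0.1517 mV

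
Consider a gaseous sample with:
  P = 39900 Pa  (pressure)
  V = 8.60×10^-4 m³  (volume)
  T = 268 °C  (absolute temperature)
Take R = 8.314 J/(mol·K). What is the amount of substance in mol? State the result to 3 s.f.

0.00763 mol

From the ideal-gas law: n = PV/(RT).
P = 39900 Pa; V = 8.60×10^-4 m³; T = 268 °C = 541.1 K; R = 8.314 J/(mol·K).
n = 0.007627 mol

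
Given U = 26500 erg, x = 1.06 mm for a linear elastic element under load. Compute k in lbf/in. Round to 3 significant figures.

26.9 lbf/in

Rearranging: k = 2U/x².
U = 26500 erg = 0.002650 J; x = 1.06 mm = 0.001060 m.
k = 4717 N/m
4717 N/m × (1 lbf/in / 175.1 N/m) = 26.93 lbf/in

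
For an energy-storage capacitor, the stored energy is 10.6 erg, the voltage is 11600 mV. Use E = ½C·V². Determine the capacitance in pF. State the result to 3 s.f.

15800 pF

Solving E = ½C·V² for C: C = 2E/V².
E = 10.6 erg = 1.060×10^-6 J; V = 11600 mV = 11.60 V.
C = 1.576×10^-8 F
1.576×10^-8 F × (1 pF / 1.000×10^-12 F) = 15755 pF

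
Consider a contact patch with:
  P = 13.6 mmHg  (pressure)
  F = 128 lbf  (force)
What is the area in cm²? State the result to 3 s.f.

3140 cm²

Rearranging: A = F/P.
P = 13.6 mmHg = 1813 Pa; F = 128 lbf = 569.4 N.
A = 0.3140 m²
0.3140 m² × (1 cm² / 1.000×10^-4 m²) = 3140 cm²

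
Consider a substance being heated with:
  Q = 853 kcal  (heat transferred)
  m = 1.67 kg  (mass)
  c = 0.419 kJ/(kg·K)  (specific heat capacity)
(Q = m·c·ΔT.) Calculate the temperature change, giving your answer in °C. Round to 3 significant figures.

5100 °C

Rearranging: ΔT = Q/(m·c).
Q = 853 kcal = 3.569×10^6 J; m = 1.67 kg; c = 0.419 kJ/(kg·K) = 419.0 J/(kg·K).
ΔT = 5100 K
Since 1 °C = 1 K, 5100 °C.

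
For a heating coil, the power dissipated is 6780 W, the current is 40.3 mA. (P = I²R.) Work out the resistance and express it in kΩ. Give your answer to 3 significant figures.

Rearranging: R = P/I².
P = 6780 W; I = 40.3 mA = 0.04030 A.
R = 4.175×10^6 Ω
4.175×10^6 Ω × (1 kΩ / 1000 Ω) = 4175 kΩ

4170 kΩ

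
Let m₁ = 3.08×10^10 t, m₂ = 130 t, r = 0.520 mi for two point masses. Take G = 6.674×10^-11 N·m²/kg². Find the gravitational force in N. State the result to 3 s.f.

382 N

Directly: F = Gm₁m₂/r².
m₁ = 3.08×10^10 t = 3.080×10^13 kg; m₂ = 130 t = 1.300×10^5 kg; r = 0.520 mi = 836.9 m; G = 6.674×10^-11 N·m²/kg².
F = 381.6 N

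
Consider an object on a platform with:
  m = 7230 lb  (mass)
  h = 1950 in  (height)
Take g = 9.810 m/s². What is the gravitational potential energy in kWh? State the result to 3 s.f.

Directly: PE = mgh.
m = 7230 lb = 3279 kg; h = 1950 in = 49.53 m; g = 9.810 m/s².
PE = 1.593×10^6 J
1.593×10^6 J × (1 kWh / 3.600×10^6 J) = 0.4426 kWh

0.443 kWh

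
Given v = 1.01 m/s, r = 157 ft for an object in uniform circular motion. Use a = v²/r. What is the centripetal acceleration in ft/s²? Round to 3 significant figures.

0.0699 ft/s²

a is given directly by: a = v²/r.
v = 1.01 m/s; r = 157 ft = 47.85 m.
a = 0.02132 m/s²
0.02132 m/s² × (1 ft/s² / 0.3048 m/s²) = 0.06994 ft/s²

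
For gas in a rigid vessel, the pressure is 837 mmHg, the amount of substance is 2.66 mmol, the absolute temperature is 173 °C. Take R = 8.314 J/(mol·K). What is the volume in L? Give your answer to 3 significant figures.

From the ideal-gas law: V = nRT/P.
P = 837 mmHg = 1.116×10^5 Pa; n = 2.66 mmol = 0.002660 mol; T = 173 °C = 446.1 K; R = 8.314 J/(mol·K).
V = 8.842×10^-5 m³
8.842×10^-5 m³ × (1 L / 0.001000 m³) = 0.08842 L

0.0884 L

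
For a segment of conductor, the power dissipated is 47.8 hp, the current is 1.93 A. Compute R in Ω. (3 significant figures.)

9570 Ω

Solving P = I²R for R: R = P/I².
P = 47.8 hp = 35644 W; I = 1.93 A.
R = 9569 Ω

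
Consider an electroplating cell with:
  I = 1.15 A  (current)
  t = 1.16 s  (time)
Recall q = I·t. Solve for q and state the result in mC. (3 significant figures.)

q is given directly by: q = It.
I = 1.15 A; t = 1.16 s.
q = 1.334 C  (the unit combination reduces to A·s = C)
1.334 C × (1 mC / 0.001000 C) = 1334 mC

1330 mC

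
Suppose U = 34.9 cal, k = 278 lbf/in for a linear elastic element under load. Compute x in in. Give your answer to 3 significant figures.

3.05 in

Solving U = ½k·x² for x: x = √(2U/k).
U = 34.9 cal = 146.0 J; k = 278 lbf/in = 48685 N/m.
x = 0.07745 m
0.07745 m × (1 in / 0.02540 m) = 3.049 in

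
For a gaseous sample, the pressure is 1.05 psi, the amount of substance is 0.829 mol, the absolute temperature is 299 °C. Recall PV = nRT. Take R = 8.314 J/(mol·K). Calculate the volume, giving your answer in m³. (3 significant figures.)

0.545 m³

From the ideal-gas law: V = nRT/P.
P = 1.05 psi = 7239 Pa; n = 0.829 mol; T = 299 °C = 572.1 K; R = 8.314 J/(mol·K).
V = 0.5447 m³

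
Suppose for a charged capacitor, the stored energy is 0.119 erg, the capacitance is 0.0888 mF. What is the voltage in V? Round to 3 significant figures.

Solving E = ½C·V² for V: V = √(2E/C).
E = 0.119 erg = 1.190×10^-8 J; C = 0.0888 mF = 8.880×10^-5 F.
V = 0.01637 V

0.0164 V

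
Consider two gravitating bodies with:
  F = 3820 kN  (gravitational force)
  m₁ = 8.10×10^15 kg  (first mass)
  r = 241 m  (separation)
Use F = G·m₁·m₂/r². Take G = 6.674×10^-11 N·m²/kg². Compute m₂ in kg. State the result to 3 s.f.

From Newton's law of gravitation: m₂ = F·r²/(G·m₁).
F = 3820 kN = 3.820×10^6 N; m₁ = 8.10×10^15 kg; r = 241 m; G = 6.674×10^-11 N·m²/kg².
m₂ = 4.104×10^5 kg

4.10×10^5 kg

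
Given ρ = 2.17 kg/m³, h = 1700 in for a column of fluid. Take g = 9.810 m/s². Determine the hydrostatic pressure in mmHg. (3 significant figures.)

Directly: P = ρgh.
ρ = 2.17 kg/m³; h = 1700 in = 43.18 m; g = 9.810 m/s².
P = 919.2 Pa  (the unit combination reduces to kg/(m·s²) = Pa)
919.2 Pa × (1 mmHg / 133.3 Pa) = 6.895 mmHg

6.89 mmHg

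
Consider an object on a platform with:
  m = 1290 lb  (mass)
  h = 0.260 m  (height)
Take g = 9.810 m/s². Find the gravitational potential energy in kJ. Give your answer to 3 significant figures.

PE is given directly by: PE = mgh.
m = 1290 lb = 585.1 kg; h = 0.260 m; g = 9.810 m/s².
PE = 1492 J  (the unit combination reduces to kg·m²/s² = J)
1492 J × (1 kJ / 1000 J) = 1.492 kJ

1.49 kJ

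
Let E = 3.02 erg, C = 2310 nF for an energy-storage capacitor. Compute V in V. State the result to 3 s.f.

Solving E = ½C·V² for V: V = √(2E/C).
E = 3.02 erg = 3.020×10^-7 J; C = 2310 nF = 2.310×10^-6 F.
V = 0.5113 V

0.511 V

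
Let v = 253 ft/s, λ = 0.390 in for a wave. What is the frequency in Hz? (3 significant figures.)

7780 Hz

Rearranging: f = v/λ.
v = 253 ft/s = 77.11 m/s; λ = 0.390 in = 0.009906 m.
f = 7785 Hz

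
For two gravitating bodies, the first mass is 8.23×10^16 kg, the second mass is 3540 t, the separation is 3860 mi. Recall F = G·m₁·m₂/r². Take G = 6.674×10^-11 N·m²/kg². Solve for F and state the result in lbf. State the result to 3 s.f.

Directly: F = Gm₁m₂/r².
m₁ = 8.23×10^16 kg; m₂ = 3540 t = 3.540×10^6 kg; r = 3860 mi = 6.212×10^6 m; G = 6.674×10^-11 N·m²/kg².
F = 0.5039 N  (the unit combination reduces to kg·m/s² = N)
0.5039 N × (1 lbf / 4.448 N) = 0.1133 lbf

0.113 lbf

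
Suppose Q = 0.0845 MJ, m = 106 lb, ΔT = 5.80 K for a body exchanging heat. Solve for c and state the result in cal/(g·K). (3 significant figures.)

Solving Q = m·c·ΔT for c: c = Q/(m·ΔT).
Q = 0.0845 MJ = 84500 J; m = 106 lb = 48.08 kg; ΔT = 5.80 K.
c = 303.0 J/(kg·K)
303.0 J/(kg·K) × (1 cal/(g·K) / 4184 J/(kg·K)) = 0.07242 cal/(g·K)

0.0724 cal/(g·K)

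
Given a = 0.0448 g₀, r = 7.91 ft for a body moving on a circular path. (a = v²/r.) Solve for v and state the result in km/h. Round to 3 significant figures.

3.71 km/h

Rearranging: v = √(a·r).
a = 0.0448 g₀ = 0.4393 m/s²; r = 7.91 ft = 2.411 m.
v = 1.029 m/s
1.029 m/s × (1 km/h / 0.2778 m/s) = 3.705 km/h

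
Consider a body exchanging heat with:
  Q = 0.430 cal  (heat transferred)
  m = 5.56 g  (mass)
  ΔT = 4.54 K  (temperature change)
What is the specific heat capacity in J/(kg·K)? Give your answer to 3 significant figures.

71.3 J/(kg·K)

Rearranging: c = Q/(m·ΔT).
Q = 0.430 cal = 1.799 J; m = 5.56 g = 0.005560 kg; ΔT = 4.54 K.
c = 71.27 J/(kg·K)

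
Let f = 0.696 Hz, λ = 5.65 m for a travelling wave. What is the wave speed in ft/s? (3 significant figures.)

12.9 ft/s

Directly: v = fλ.
f = 0.696 Hz; λ = 5.65 m.
v = 3.932 m/s
3.932 m/s × (1 ft/s / 0.3048 m/s) = 12.90 ft/s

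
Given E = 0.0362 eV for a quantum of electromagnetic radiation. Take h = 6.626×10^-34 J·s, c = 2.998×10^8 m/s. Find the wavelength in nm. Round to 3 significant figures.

34300 nm

Rearranging: λ = hc/E.
E = 0.0362 eV = 5.800×10^-21 J; h = 6.626×10^-34 J·s; c = 2.998×10^8 m/s.
λ = 3.425×10^-5 m
3.425×10^-5 m × (1 nm / 1.000×10^-9 m) = 34250 nm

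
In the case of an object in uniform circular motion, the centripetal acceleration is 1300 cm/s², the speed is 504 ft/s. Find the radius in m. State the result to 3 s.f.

1820 m

Rearranging: r = v²/a.
a = 1300 cm/s² = 13.00 m/s²; v = 504 ft/s = 153.6 m/s.
r = 1815 m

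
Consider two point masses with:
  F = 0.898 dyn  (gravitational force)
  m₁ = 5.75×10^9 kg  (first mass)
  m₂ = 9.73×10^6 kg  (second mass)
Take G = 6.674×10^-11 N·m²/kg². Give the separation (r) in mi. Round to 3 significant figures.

Rearranging F = G·m₁·m₂/r² for r: r = √(G·m₁m₂/F).
F = 0.898 dyn = 8.980×10^-6 N; m₁ = 5.75×10^9 kg; m₂ = 9.73×10^6 kg; G = 6.674×10^-11 N·m²/kg².
r = 6.448×10^5 m
6.448×10^5 m × (1 mi / 1609 m) = 400.7 mi

401 mi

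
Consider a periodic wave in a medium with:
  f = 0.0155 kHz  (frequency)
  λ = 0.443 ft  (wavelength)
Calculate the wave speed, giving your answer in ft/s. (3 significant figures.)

6.87 ft/s

v is given directly by: v = fλ.
f = 0.0155 kHz = 15.50 Hz; λ = 0.443 ft = 0.1350 m.
v = 2.093 m/s
2.093 m/s × (1 ft/s / 0.3048 m/s) = 6.867 ft/s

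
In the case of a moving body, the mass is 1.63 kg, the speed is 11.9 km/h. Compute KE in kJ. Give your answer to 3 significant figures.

Directly: KE = ½mv².
m = 1.63 kg; v = 11.9 km/h = 3.306 m/s.
KE = 8.905 J
8.905 J × (1 kJ / 1000 J) = 0.008905 kJ

0.00891 kJ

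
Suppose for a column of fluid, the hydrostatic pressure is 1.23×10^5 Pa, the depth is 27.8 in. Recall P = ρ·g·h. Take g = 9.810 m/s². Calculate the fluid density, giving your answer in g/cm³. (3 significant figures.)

17.8 g/cm³

Rearranging: ρ = P/(g·h).
P = 1.23×10^5 Pa; h = 27.8 in = 0.7061 m; g = 9.810 m/s².
ρ = 17757 kg/m³
17757 kg/m³ × (1 g/cm³ / 1000 kg/m³) = 17.76 g/cm³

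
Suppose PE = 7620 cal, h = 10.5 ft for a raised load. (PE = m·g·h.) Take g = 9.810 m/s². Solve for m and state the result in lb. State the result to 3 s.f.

2240 lb

Rearranging: m = PE/(g·h).
PE = 7620 cal = 31882 J; h = 10.5 ft = 3.200 m; g = 9.810 m/s².
m = 1015 kg
1015 kg × (1 lb / 0.4536 kg) = 2239 lb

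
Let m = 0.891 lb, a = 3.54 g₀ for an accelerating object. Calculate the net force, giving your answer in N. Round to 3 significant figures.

Directly: F = m·a.
m = 0.891 lb = 0.4042 kg; a = 3.54 g₀ = 34.72 m/s².
F = 14.03 N

14.0 N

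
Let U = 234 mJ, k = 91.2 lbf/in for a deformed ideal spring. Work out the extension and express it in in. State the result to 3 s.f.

0.213 in

Rearranging: x = √(2U/k).
U = 234 mJ = 0.2340 J; k = 91.2 lbf/in = 15972 N/m.
x = 0.005413 m
0.005413 m × (1 in / 0.02540 m) = 0.2131 in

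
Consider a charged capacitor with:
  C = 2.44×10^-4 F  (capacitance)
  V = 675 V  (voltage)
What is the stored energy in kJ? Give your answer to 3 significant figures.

E is given directly by: E = ½CV².
C = 2.44×10^-4 F; V = 675 V.
E = 55.59 J
55.59 J × (1 kJ / 1000 J) = 0.05559 kJ

0.0556 kJ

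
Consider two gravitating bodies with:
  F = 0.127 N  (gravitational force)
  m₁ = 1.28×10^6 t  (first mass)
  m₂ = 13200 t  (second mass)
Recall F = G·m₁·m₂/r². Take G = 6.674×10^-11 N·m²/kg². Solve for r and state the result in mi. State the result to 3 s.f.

1.85 mi

Rearranging F = G·m₁·m₂/r² for r: r = √(G·m₁m₂/F).
F = 0.127 N; m₁ = 1.28×10^6 t = 1.280×10^9 kg; m₂ = 13200 t = 1.320×10^7 kg; G = 6.674×10^-11 N·m²/kg².
r = 2980 m
2980 m × (1 mi / 1609 m) = 1.852 mi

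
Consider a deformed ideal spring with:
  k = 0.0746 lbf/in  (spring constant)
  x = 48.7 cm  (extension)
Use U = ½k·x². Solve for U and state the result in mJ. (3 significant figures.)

1550 mJ

Directly: U = ½kx².
k = 0.0746 lbf/in = 13.06 N/m; x = 48.7 cm = 0.4870 m.
U = 1.549 J  (the unit combination reduces to kg·m²/s² = J)
1.549 J × (1 mJ / 0.001000 J) = 1549 mJ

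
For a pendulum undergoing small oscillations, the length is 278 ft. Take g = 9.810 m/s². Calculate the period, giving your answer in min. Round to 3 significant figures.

T is given directly by: T = 2π√(L/g).
L = 278 ft = 84.73 m; g = 9.810 m/s².
T = 18.47 s
18.47 s × (1 min / 60.00 s) = 0.3078 min

0.308 min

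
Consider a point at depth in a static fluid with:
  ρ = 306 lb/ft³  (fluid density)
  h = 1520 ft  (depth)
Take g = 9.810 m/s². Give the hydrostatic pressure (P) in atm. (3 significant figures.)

220 atm

Directly: P = ρgh.
ρ = 306 lb/ft³ = 4902 kg/m³; h = 1520 ft = 463.3 m; g = 9.810 m/s².
P = 2.228×10^7 Pa
2.228×10^7 Pa × (1 atm / 1.013×10^5 Pa) = 219.9 atm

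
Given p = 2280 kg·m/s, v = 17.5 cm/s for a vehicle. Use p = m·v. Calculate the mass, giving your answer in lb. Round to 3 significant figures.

28700 lb

Solving p = m·v for m: m = p/v.
p = 2280 kg·m/s; v = 17.5 cm/s = 0.1750 m/s.
m = 13029 kg
13029 kg × (1 lb / 0.4536 kg) = 28723 lb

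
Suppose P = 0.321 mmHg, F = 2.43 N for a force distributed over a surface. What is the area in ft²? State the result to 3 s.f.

Solving P = F/A for A: A = F/P.
P = 0.321 mmHg = 42.80 Pa; F = 2.43 N.
A = 0.05678 m²
0.05678 m² × (1 ft² / 0.09290 m²) = 0.6112 ft²

0.611 ft²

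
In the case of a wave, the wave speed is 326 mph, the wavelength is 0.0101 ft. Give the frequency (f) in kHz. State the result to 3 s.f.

Solving v = f·λ for f: f = v/λ.
v = 326 mph = 145.7 m/s; λ = 0.0101 ft = 0.003078 m.
f = 47340 Hz
47340 Hz × (1 kHz / 1000 Hz) = 47.34 kHz

47.3 kHz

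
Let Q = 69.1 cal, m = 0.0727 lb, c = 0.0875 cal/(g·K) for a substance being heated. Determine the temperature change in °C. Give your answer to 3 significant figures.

Rearranging Q = m·c·ΔT for ΔT: ΔT = Q/(m·c).
Q = 69.1 cal = 289.1 J; m = 0.0727 lb = 0.03298 kg; c = 0.0875 cal/(g·K) = 366.1 J/(kg·K).
ΔT = 23.95 K
Since 1 °C = 1 K, 23.95 °C.

23.9 °C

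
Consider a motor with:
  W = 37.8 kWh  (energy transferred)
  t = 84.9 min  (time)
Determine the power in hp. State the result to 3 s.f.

35.8 hp

Directly: P = W/t.
W = 37.8 kWh = 1.361×10^8 J; t = 84.9 min = 5094 s.
P = 26714 W
26714 W × (1 hp / 745.7 W) = 35.82 hp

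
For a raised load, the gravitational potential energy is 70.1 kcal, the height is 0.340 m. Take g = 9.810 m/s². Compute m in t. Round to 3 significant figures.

87.9 t

Solving PE = m·g·h for m: m = PE/(g·h).
PE = 70.1 kcal = 2.933×10^5 J; h = 0.340 m; g = 9.810 m/s².
m = 87935 kg
87935 kg × (1 t / 1000 kg) = 87.94 t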